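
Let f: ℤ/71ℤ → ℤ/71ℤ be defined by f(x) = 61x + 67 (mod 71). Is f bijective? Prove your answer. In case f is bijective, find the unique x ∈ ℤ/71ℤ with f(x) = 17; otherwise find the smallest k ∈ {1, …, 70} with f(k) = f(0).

5

Recall that injectivity means: for all x_1, x_2 in the domain, f(x_1) = f(x_2) implies x_1 = x_2.
If f(x_1) = f(x_2), then 61x_1 ≡ 61x_2 (mod 71). Because gcd(61, 71) = 1, we may cancel 61 to get x_1 ≡ x_2 (mod 71).
We now compute 61⁻¹ mod 71 explicitly. Euclid's algorithm: 71 = 1·61 + 10, 61 = 6·10 + 1; back-substituting gives 1 = 7·61 − 6·71, so 61⁻¹ ≡ 7 (mod 71).
Then y ↦ 7(y − 67) is a two-sided inverse to f, so every y ∈ ℤ/71ℤ has a preimage.
Hence f is bijective.
Since f is bijective, we find f⁻¹(17): we need 61x ≡ 17 − 67 ≡ 21 (mod 71). Using 61⁻¹ = 7: x ≡ 7·21 = 147 = 2·71 + 5, so x = 5.
Check: f(5) = 61·5 + 67 = 372 = 5·71 + 17 ≡ 17 (mod 71).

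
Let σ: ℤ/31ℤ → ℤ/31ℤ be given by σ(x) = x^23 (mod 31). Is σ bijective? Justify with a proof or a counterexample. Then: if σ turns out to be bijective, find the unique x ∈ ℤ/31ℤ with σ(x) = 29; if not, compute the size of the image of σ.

Since 31 is prime, the nonzero elements of ℤ/31ℤ form a cyclic group of order 30.
As gcd(23, 30) = 1, raising to the 23rd power is a bijection on this group: if s^23 ≡ t^23 then (st^{−1})^23 = 1, and the only element of order dividing gcd(23, 30) = 1 is 1, so s = t.
With σ(0) = 0 this makes σ injective on all of ℤ/31ℤ, hence bijective (finite equal-size domain and codomain). In particular σ is bijective.
Since σ is bijective, we find the preimage of 29. The inverse of x ↦ x^23 on (ℤ/31ℤ)^× is x ↦ x^17, because 23·17 = 391 = 13·30 + 1 ≡ 1 (mod 30) and x^{30} = 1 for x ≠ 0 (Fermat). So σ⁻¹(29) = 29^17 mod 31.
Repeated squaring mod 31: 29^1 ≡ 29, 29^2 ≡ 29² = 841 ≡ 4, 29^4 ≡ 4² = 16, 29^8 ≡ 16² = 256 ≡ 8, 29^16 ≡ 8² = 64 ≡ 2. Since 17 = 16 + 1, 29^17 ≡ 2·29: 2·29 = 58 ≡ 27. So 29^17 ≡ 27 (mod 31).
Hence σ⁻¹(29) = 27.

27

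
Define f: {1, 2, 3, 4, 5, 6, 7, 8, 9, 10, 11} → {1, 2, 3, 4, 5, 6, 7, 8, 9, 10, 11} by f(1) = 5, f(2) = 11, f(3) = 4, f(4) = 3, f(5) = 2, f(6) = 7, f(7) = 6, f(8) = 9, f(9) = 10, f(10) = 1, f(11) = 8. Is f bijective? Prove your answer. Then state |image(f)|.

11

The values 5, 11, 4, 3, 2, 7, 6, 9, 10, 1, 8 are a permutation of {1, 2, 3, 4, 5, 6, 7, 8, 9, 10, 11}: each element appears exactly once.
So f is injective and surjective, hence bijective.
The image of f is {1, 2, 3, 4, 5, 6, 7, 8, 9, 10, 11}, which has 11 elements.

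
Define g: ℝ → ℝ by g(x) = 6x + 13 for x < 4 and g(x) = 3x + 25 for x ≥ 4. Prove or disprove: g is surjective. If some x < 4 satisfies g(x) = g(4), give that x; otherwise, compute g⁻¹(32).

19/6

Both pieces are strictly increasing (slopes 6 and 3), so each is injective on its own interval.
The left piece maps (−∞, 4) onto (−∞, 37); the right piece maps [4, ∞) onto [37, ∞).
These images together cover ℝ, so g is surjective.
Because the two images are disjoint, no x < 4 has g(x) = g(4), so we compute g⁻¹(32): 32 lies in (−∞, 37), so solve 6x + 13 = 32: x = (32 − 13)/6 = 19/6.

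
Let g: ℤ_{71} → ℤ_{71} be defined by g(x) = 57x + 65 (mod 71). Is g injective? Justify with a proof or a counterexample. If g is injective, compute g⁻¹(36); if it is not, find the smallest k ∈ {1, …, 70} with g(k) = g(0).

By definition, injectivity means: for all u, v in the domain, g(u) = g(v) implies u = v.
If g(u) = g(v), then 57u ≡ 57v (mod 71). Because gcd(57, 71) = 1, we may cancel 57 to get u ≡ v (mod 71).
Thus g is injective.
We now compute 57⁻¹ mod 71 explicitly. Euclid's algorithm: 71 = 1·57 + 14, 57 = 4·14 + 1; back-substituting gives 1 = 5·57 − 4·71, so 57⁻¹ ≡ 5 (mod 71).
Since g is injective, we find g⁻¹(36): we need 57x ≡ 36 − 65 ≡ 42 (mod 71). Using 57⁻¹ = 5: x ≡ 5·42 = 210 = 2·71 + 68, so x = 68.
Check: g(68) = 57·68 + 65 = 3941 = 55·71 + 36 ≡ 36 (mod 71).

68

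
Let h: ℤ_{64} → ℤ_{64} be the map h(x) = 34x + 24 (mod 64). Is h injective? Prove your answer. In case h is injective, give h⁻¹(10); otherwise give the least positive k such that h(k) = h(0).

32

We have gcd(34, 64) = 2 > 1. Taking s = 0 and t = 32: h(0) = 24 and h(32) = 34·32 + 24 = 1112 ≡ 24 (mod 64).
So h(0) = h(32) while 0 ≠ 32, therefore h is not injective.
Since h is not injective, we find the least positive k with h(k) = h(0): this means 34k ≡ 0 (mod 64), i.e. 64 ∣ 34k. Since gcd(34, 64) = 2, dividing through by 2 this holds exactly when 32 ∣ 17k, and as gcd(17, 32) = 1, exactly when 32 ∣ k.
The smallest positive such k is 32.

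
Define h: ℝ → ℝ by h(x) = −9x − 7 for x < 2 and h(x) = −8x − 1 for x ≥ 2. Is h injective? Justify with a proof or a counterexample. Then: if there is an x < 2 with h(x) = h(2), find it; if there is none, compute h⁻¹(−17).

10/9

Both pieces are strictly decreasing (slopes −9 and −8), so each is injective on its own interval.
The left piece maps (−∞, 2) onto (−25, ∞); the right piece maps [2, ∞) onto (−∞, −17].
These images overlap. In particular h(2) = −17 (right piece), and solving −9x − 7 = −17 on the left piece gives x = 10/9 < 2.
So h(10/9) = h(2) with 10/9 ≠ 2, and h is not injective. This x = 10/9 is the requested value below 2.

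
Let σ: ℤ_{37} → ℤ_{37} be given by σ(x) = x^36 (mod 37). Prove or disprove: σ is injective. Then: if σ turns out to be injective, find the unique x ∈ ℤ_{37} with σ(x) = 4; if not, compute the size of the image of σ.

σ(1) = 1^36 = 1.
σ(2): Repeated squaring mod 37: 2^1 ≡ 2, 2^2 ≡ 2² = 4, 2^4 ≡ 4² = 16, 2^8 ≡ 16² = 256 ≡ 34, 2^16 ≡ 34² = 1156 ≡ 9, 2^32 ≡ 9² = 81 ≡ 7. Since 36 = 32 + 4, 2^36 ≡ 7·16: 7·16 = 112 ≡ 1. So 2^36 ≡ 1 (mod 37).
So σ(1) = σ(2) = 1 while 1 ≠ 2, therefore σ is not injective.
Since σ is not injective, we determine |image(σ)|. Computing x^36 mod 37 for each x (by repeated squaring, reducing mod 37 at every step), the values σ(0), σ(1), …, σ(36) are: 0, 1, 1, 1, 1, 1, 1, 1, 1, 1, 1, 1, 1, 1, 1, 1, 1, 1, 1, 1, 1, 1, 1, 1, 1, 1, 1, 1, 1, 1, 1, 1, 1, 1, 1, 1, 1.
The distinct values are {0, 1}; there are 2 of them.

2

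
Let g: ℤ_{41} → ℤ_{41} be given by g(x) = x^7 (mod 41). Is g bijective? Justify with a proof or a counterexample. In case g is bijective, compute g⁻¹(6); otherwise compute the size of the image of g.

30

Since 41 is prime, the nonzero elements of ℤ_{41} form a cyclic group of order 40.
As gcd(7, 40) = 1, raising to the 7th power is a bijection on this group: if a^7 ≡ b^7 then (ab^{−1})^7 = 1, and the only element of order dividing gcd(7, 40) = 1 is 1, so a = b.
With g(0) = 0 this makes g injective on all of ℤ_{41}, hence bijective (finite equal-size domain and codomain). In particular g is bijective.
Since g is bijective, we find the preimage of 6. The inverse of x ↦ x^7 on (ℤ_{41})^× is x ↦ x^23, because 7·23 = 161 = 4·40 + 1 ≡ 1 (mod 40) and x^{40} = 1 for x ≠ 0 (Fermat). So g⁻¹(6) = 6^23 mod 41.
Repeated squaring mod 41: 6^1 ≡ 6, 6^2 ≡ 6² = 36, 6^4 ≡ 36² = 1296 ≡ 25, 6^8 ≡ 25² = 625 ≡ 10, 6^16 ≡ 10² = 100 ≡ 18. Since 23 = 16 + 4 + 2 + 1, 6^23 ≡ 18·25·36·6: 18·25 = 450 ≡ 40, then 40·36 = 1440 ≡ 5, then 5·6 = 30. So 6^23 ≡ 30 (mod 41).
Hence g⁻¹(6) = 30.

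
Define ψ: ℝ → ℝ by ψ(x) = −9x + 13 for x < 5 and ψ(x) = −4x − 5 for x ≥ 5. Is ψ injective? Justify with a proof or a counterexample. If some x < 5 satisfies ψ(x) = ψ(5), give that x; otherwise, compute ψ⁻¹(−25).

38/9

Both pieces are strictly decreasing (slopes −9 and −4), so each is injective on its own interval.
The left piece maps (−∞, 5) onto (−32, ∞); the right piece maps [5, ∞) onto (−∞, −25].
These images overlap. In particular ψ(5) = −25 (right piece), and solving −9x + 13 = −25 on the left piece gives x = 38/9 < 5.
So ψ(38/9) = ψ(5) with 38/9 ≠ 5, and ψ is not injective. This x = 38/9 is the requested value below 5.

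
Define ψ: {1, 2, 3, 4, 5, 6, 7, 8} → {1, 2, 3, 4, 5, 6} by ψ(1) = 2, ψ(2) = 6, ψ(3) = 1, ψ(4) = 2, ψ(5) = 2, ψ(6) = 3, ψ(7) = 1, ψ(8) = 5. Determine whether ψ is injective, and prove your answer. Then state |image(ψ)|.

5

ψ(1) = 2 = ψ(4) with 1 ≠ 4, so ψ is not injective.
The image of ψ is {1, 2, 3, 5, 6}, which has 5 elements.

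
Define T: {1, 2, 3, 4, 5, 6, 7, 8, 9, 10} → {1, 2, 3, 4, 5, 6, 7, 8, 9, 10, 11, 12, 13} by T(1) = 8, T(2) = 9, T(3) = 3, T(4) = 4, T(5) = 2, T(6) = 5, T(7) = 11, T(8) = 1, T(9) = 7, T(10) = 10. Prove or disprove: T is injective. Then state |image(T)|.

The values T(1), …, T(10) are 8, 9, 3, 4, 2, 5, 11, 1, 7, 10 — all distinct.
So T(a) = T(b) only when a = b, and T is injective.
The image of T is {1, 2, 3, 4, 5, 7, 8, 9, 10, 11}, which has 10 elements.

10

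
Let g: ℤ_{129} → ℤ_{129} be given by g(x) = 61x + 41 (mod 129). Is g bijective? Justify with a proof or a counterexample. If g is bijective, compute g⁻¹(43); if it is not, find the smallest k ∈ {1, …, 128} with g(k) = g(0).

110

Suppose g(x_1) = g(x_2) in ℤ_{129}. Then 61x_1 + 41 ≡ 61x_2 + 41 (mod 129), therefore 61(x_1 − x_2) ≡ 0 (mod 129).
Since gcd(61, 129) = 1, 61 is invertible modulo 129, so x_1 − x_2 ≡ 0 (mod 129), i.e. x_1 = x_2.
We now compute 61⁻¹ mod 129 explicitly. Euclid's algorithm: 129 = 2·61 + 7, 61 = 8·7 + 5, 7 = 1·5 + 2, 5 = 2·2 + 1; back-substituting gives 1 = 55·61 − 26·129, so 61⁻¹ ≡ 55 (mod 129).
Then y ↦ 55(y − 41) is a two-sided inverse to g, so every y ∈ ℤ_{129} has a preimage.
Thus g is bijective.
Since g is bijective, we compute g⁻¹(43): solve 61x + 41 ≡ 43 (mod 129), i.e. 61x ≡ 2 (mod 129).
Multiplying by 61⁻¹ = 55 gives x ≡ 55·2 = 110 ≡ 110 (mod 129).
Check: g(110) = 61·110 + 41 = 6751 = 52·129 + 43 ≡ 43 (mod 129).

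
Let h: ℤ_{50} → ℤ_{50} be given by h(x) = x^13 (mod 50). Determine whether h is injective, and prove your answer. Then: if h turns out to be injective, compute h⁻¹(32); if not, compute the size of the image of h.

h(0) = 0^13 = 0.
h(10): Repeated squaring mod 50: 10^1 ≡ 10, 10^2 ≡ 10² = 100 ≡ 0, 10^4 ≡ 0² = 0, 10^8 ≡ 0² = 0. Since 13 = 8 + 4 + 1, 10^13 ≡ 0·0·10: 0·0 = 0, then 0·10 = 0. So 10^13 ≡ 0 (mod 50).
So h(0) = h(10) = 0 while 0 ≠ 10, thus h is not injective.
Since h is not injective, we determine |image(h)|. Computing x^13 mod 50 for each x (by repeated squaring, reducing mod 50 at every step), the values h(0), h(1), …, h(49) are: 0, 1, 42, 23, 14, 25, 16, 7, 38, 29, 0, 31, 22, 3, 44, 25, 46, 37, 18, 9, 0, 11, 2, 33, 24, 25, 26, 17, 48, 39, 0, 41, 32, 13, 4, 25, 6, 47, 28, 19, 0, 21, 12, 43, 34, 25, 36, 27, 8, 49.
The distinct values are {0, 1, 2, 3, 4, 6, 7, 8, 9, 11, 12, 13, 14, 16, 17, 18, 19, 21, 22, 23, 24, 25, 26, 27, 28, 29, 31, 32, 33, 34, 36, 37, 38, 39, 41, 42, 43, 44, 46, 47, 48, 49}; there are 42 of them.

42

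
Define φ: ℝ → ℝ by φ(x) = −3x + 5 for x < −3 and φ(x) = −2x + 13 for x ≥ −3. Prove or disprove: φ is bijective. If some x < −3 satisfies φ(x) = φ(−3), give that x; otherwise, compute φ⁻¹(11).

Both pieces are strictly decreasing (slopes −3 and −2), so each is injective on its own interval.
The left piece maps (−∞, −3) onto (14, ∞); the right piece maps [−3, ∞) onto (−∞, 19].
These images overlap. In particular φ(−3) = 19 (right piece), and solving −3x + 5 = 19 on the left piece gives x = −14/3 < −3.
So φ(−14/3) = φ(−3) with −14/3 ≠ −3, and φ is not injective, hence not bijective. This x = −14/3 is the requested value below −3.

-14/3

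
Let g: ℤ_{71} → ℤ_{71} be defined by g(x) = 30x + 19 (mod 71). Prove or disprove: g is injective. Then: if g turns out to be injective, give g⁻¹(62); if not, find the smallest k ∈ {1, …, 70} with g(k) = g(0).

Suppose g(x_1) = g(x_2) in ℤ_{71}. Then 30x_1 + 19 ≡ 30x_2 + 19 (mod 71), thus 30(x_1 − x_2) ≡ 0 (mod 71).
Since gcd(30, 71) = 1, 30 is invertible modulo 71, thus x_1 − x_2 ≡ 0 (mod 71), i.e. x_1 = x_2.
So g is injective.
We now compute 30⁻¹ mod 71 explicitly. Euclid's algorithm: 71 = 2·30 + 11, 30 = 2·11 + 8, 11 = 1·8 + 3, 8 = 2·3 + 2, 3 = 1·2 + 1; back-substituting gives 1 = 45·30 − 19·71, so 30⁻¹ ≡ 45 (mod 71).
Since g is injective, we compute g⁻¹(62): solve 30x + 19 ≡ 62 (mod 71), i.e. 30x ≡ 43 (mod 71).
Multiplying by 30⁻¹ = 45 gives x ≡ 45·43 = 1935 = 27·71 + 18 ≡ 18 (mod 71).
Check: g(18) = 30·18 + 19 = 559 = 7·71 + 62 ≡ 62 (mod 71).

18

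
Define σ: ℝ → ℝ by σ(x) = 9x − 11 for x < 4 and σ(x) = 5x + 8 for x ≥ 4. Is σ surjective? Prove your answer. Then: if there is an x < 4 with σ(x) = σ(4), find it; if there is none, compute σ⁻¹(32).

Both pieces are strictly increasing (slopes 9 and 5), so each is injective on its own interval.
The left piece maps (−∞, 4) onto (−∞, 25); the right piece maps [4, ∞) onto [28, ∞).
The union (−∞, 25) ∪ [28, ∞) omits the interval between 25 and 28; in particular 25 has no preimage. So σ is not surjective.
Because the two images are disjoint, no x < 4 has σ(x) = σ(4), so we compute σ⁻¹(32): 32 lies in [28, ∞), so solve 5x + 8 = 32: x = (32 − 8)/5 = 24/5.

24/5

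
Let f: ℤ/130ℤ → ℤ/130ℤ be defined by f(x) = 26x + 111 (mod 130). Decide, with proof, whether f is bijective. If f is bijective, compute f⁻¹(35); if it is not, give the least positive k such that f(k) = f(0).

We have gcd(26, 130) = 26 > 1. Taking x_1 = 0 and x_2 = 5: f(0) = 111 and f(5) = 26·5 + 111 = 241 ≡ 111 (mod 130).
So f(0) = f(5) while 0 ≠ 5, therefore f is not injective, hence not bijective.
Since f is not bijective, we find the least positive k with f(k) = f(0): this means 26k ≡ 0 (mod 130), i.e. 130 ∣ 26k. Since gcd(26, 130) = 26, dividing through by 26 this holds exactly when 5 ∣ k.
The smallest positive such k is 5.

5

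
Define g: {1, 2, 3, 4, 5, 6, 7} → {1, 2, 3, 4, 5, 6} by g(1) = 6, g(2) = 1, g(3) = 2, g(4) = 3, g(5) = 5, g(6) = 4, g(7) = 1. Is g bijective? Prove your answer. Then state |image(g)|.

g(2) = 1 = g(7) with 2 ≠ 7, so g is not injective, hence not bijective.
The image of g is {1, 2, 3, 4, 5, 6}, which has 6 elements.

6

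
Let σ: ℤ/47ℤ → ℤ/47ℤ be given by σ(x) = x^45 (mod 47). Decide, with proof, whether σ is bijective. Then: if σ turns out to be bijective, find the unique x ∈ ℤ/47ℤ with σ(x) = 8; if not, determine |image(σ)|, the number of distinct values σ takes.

Since 47 is prime, the nonzero elements of ℤ/47ℤ form a cyclic group of order 46.
As gcd(45, 46) = 1, raising to the 45th power is a bijection on this group: if x_1^45 ≡ x_2^45 then (x_1x_2^{−1})^45 = 1, and the only element of order dividing gcd(45, 46) = 1 is 1, so x_1 = x_2.
With σ(0) = 0 this makes σ injective on all of ℤ/47ℤ, hence bijective (finite equal-size domain and codomain). In particular σ is bijective.
Since σ is bijective, we find the preimage of 8. The inverse of x ↦ x^45 on (ℤ/47ℤ)^× is x ↦ x^45, because 45·45 = 2025 = 44·46 + 1 ≡ 1 (mod 46) and x^{46} = 1 for x ≠ 0 (Fermat). So σ⁻¹(8) = 8^45 mod 47.
Repeated squaring mod 47: 8^1 ≡ 8, 8^2 ≡ 8² = 64 ≡ 17, 8^4 ≡ 17² = 289 ≡ 7, 8^8 ≡ 7² = 49 ≡ 2, 8^16 ≡ 2² = 4, 8^32 ≡ 4² = 16. Since 45 = 32 + 8 + 4 + 1, 8^45 ≡ 16·2·7·8: 16·2 = 32, then 32·7 = 224 ≡ 36, then 36·8 = 288 ≡ 6. So 8^45 ≡ 6 (mod 47).
Hence σ⁻¹(8) = 6.

6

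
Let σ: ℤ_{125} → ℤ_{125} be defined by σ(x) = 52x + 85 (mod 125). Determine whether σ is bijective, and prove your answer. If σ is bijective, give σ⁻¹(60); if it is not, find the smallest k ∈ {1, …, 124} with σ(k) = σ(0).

50

Recall that injectivity means: for all u, v in the domain, σ(u) = σ(v) implies u = v.
If σ(u) = σ(v), then 52u ≡ 52v (mod 125). Because gcd(52, 125) = 1, we may cancel 52 to get u ≡ v (mod 125).
We now compute 52⁻¹ mod 125 explicitly. Euclid's algorithm: 125 = 2·52 + 21, 52 = 2·21 + 10, 21 = 2·10 + 1; back-substituting gives 1 = 113·52 − 47·125, so 52⁻¹ ≡ 113 (mod 125).
For any y ∈ ℤ_{125}, x = 113(y − 85) mod 125 satisfies σ(x) = 52·113(y − 85) + 85 ≡ y (since 52·113 ≡ 1 mod 125). So every y has a preimage.
So σ is bijective.
Since σ is bijective, we find σ⁻¹(60): we need 52x ≡ 60 − 85 ≡ 100 (mod 125). Using 52⁻¹ = 113: x ≡ 113·100 = 11300 = 90·125 + 50, so x = 50.
Check: σ(50) = 52·50 + 85 = 2685 = 21·125 + 60 ≡ 60 (mod 125).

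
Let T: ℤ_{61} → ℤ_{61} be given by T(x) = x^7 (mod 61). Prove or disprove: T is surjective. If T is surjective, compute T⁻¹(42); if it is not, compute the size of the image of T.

12

Since 61 is prime, the nonzero elements of ℤ_{61} form a cyclic group of order 60.
As gcd(7, 60) = 1, raising to the 7th power is a bijection on this group: if a^7 ≡ b^7 then (ab^{−1})^7 = 1, and the only element of order dividing gcd(7, 60) = 1 is 1, so a = b.
With T(0) = 0 this makes T injective on all of ℤ_{61}, hence bijective (finite equal-size domain and codomain). In particular T is surjective.
Since T is surjective, we find the preimage of 42. The inverse of x ↦ x^7 on (ℤ_{61})^× is x ↦ x^43, because 7·43 = 301 = 5·60 + 1 ≡ 1 (mod 60) and x^{60} = 1 for x ≠ 0 (Fermat). So T⁻¹(42) = 42^43 mod 61.
Repeated squaring mod 61: 42^1 ≡ 42, 42^2 ≡ 42² = 1764 ≡ 56, 42^4 ≡ 56² = 3136 ≡ 25, 42^8 ≡ 25² = 625 ≡ 15, 42^16 ≡ 15² = 225 ≡ 42, 42^32 ≡ 42² = 1764 ≡ 56. Since 43 = 32 + 8 + 2 + 1, 42^43 ≡ 56·15·56·42: 56·15 = 840 ≡ 47, then 47·56 = 2632 ≡ 9, then 9·42 = 378 ≡ 12. So 42^43 ≡ 12 (mod 61).
Hence T⁻¹(42) = 12.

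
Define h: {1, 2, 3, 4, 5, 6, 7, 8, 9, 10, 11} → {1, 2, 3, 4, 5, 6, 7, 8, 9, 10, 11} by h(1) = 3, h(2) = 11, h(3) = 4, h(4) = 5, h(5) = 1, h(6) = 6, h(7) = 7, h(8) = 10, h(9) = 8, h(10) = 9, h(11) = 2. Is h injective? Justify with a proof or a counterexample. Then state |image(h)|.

The values h(1), …, h(11) are 3, 11, 4, 5, 1, 6, 7, 10, 8, 9, 2 — all distinct.
So h(s) = h(t) only when s = t, and h is injective.
The image of h is {1, 2, 3, 4, 5, 6, 7, 8, 9, 10, 11}, which has 11 elements.

11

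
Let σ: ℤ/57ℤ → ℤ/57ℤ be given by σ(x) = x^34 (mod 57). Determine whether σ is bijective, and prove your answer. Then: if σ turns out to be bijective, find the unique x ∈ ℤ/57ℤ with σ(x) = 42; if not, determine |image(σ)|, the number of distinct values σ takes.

20

σ(8): Repeated squaring mod 57: 8^1 ≡ 8, 8^2 ≡ 8² = 64 ≡ 7, 8^4 ≡ 7² = 49, 8^8 ≡ 49² = 2401 ≡ 7, 8^16 ≡ 7² = 49, 8^32 ≡ 49² = 2401 ≡ 7. Since 34 = 32 + 2, 8^34 ≡ 7·7: 7·7 = 49. So 8^34 ≡ 49 (mod 57).
σ(11): Repeated squaring mod 57: 11^1 ≡ 11, 11^2 ≡ 11² = 121 ≡ 7, 11^4 ≡ 7² = 49, 11^8 ≡ 49² = 2401 ≡ 7, 11^16 ≡ 7² = 49, 11^32 ≡ 49² = 2401 ≡ 7. Since 34 = 32 + 2, 11^34 ≡ 7·7: 7·7 = 49. So 11^34 ≡ 49 (mod 57).
So σ(8) = σ(11) = 49 while 8 ≠ 11, so σ is not injective, hence not bijective.
Since σ is not bijective, we determine |image(σ)|. Computing x^34 mod 57 for each x (by repeated squaring, reducing mod 57 at every step), the values σ(0), σ(1), …, σ(56) are: 0, 1, 43, 36, 25, 16, 9, 7, 49, 42, 4, 49, 45, 28, 16, 6, 55, 43, 39, 19, 1, 24, 55, 25, 54, 28, 7, 30, 4, 4, 30, 7, 28, 54, 25, 55, 24, 1, 19, 39, 43, 55, 6, 16, 28, 45, 49, 4, 42, 49, 7, 9, 16, 25, 36, 43, 1.
The distinct values are {0, 1, 4, 6, 7, 9, 16, 19, 24, 25, 28, 30, 36, 39, 42, 43, 45, 49, 54, 55}; there are 20 of them.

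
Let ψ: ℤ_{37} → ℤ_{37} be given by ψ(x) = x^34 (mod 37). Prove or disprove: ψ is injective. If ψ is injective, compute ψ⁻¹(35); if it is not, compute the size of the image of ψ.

19

ψ(18): Repeated squaring mod 37: 18^1 ≡ 18, 18^2 ≡ 18² = 324 ≡ 28, 18^4 ≡ 28² = 784 ≡ 7, 18^8 ≡ 7² = 49 ≡ 12, 18^16 ≡ 12² = 144 ≡ 33, 18^32 ≡ 33² = 1089 ≡ 16. Since 34 = 32 + 2, 18^34 ≡ 16·28: 16·28 = 448 ≡ 4. So 18^34 ≡ 4 (mod 37).
ψ(19): Repeated squaring mod 37: 19^1 ≡ 19, 19^2 ≡ 19² = 361 ≡ 28, 19^4 ≡ 28² = 784 ≡ 7, 19^8 ≡ 7² = 49 ≡ 12, 19^16 ≡ 12² = 144 ≡ 33, 19^32 ≡ 33² = 1089 ≡ 16. Since 34 = 32 + 2, 19^34 ≡ 16·28: 16·28 = 448 ≡ 4. So 19^34 ≡ 4 (mod 37).
So ψ(18) = ψ(19) = 4 while 18 ≠ 19, thus ψ is not injective.
Since ψ is not injective, we determine |image(ψ)|. Computing x^34 mod 37 for each x (by repeated squaring, reducing mod 37 at every step), the values ψ(0), ψ(1), …, ψ(36) are: 0, 1, 28, 33, 7, 3, 36, 34, 11, 16, 10, 26, 9, 30, 27, 25, 12, 21, 4, 4, 21, 12, 25, 27, 30, 9, 26, 10, 16, 11, 34, 36, 3, 7, 33, 28, 1.
The distinct values are {0, 1, 3, 4, 7, 9, 10, 11, 12, 16, 21, 25, 26, 27, 28, 30, 33, 34, 36}; there are 19 of them.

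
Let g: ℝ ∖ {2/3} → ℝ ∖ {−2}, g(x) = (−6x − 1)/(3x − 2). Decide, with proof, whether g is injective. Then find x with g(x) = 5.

Suppose g(x_1) = g(x_2). Cross-multiplying: (−6x_1 − 1)(3x_2 − 2) = (−6x_2 − 1)(3x_1 − 2).
Expanding both sides and cancelling the symmetric terms leaves 15·(x_1 − x_2) = 0. Since 15 ≠ 0, x_1 = x_2. So g is injective.
Solving g(x) = 5: cross-multiplying gives −6x − 1 = 5(3x − 2), which rearranges to −21x = −9, so x = 3/7.

3/7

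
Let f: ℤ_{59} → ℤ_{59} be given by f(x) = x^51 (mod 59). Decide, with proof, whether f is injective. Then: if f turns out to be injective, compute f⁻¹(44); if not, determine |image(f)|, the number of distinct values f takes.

56

Since 59 is prime, the nonzero elements of ℤ_{59} form a cyclic group of order 58.
As gcd(51, 58) = 1, raising to the 51st power is a bijection on this group: if x_1^51 ≡ x_2^51 then (x_1x_2^{−1})^51 = 1, and the only element of order dividing gcd(51, 58) = 1 is 1, so x_1 = x_2.
With f(0) = 0 this makes f injective on all of ℤ_{59}, hence bijective (finite equal-size domain and codomain). In particular f is injective.
Since f is injective, we find the preimage of 44. The inverse of x ↦ x^51 on (ℤ_{59})^× is x ↦ x^33, because 51·33 = 1683 = 29·58 + 1 ≡ 1 (mod 58) and x^{58} = 1 for x ≠ 0 (Fermat). So f⁻¹(44) = 44^33 mod 59.
Repeated squaring mod 59: 44^1 ≡ 44, 44^2 ≡ 44² = 1936 ≡ 48, 44^4 ≡ 48² = 2304 ≡ 3, 44^8 ≡ 3² = 9, 44^16 ≡ 9² = 81 ≡ 22, 44^32 ≡ 22² = 484 ≡ 12. Since 33 = 32 + 1, 44^33 ≡ 12·44: 12·44 = 528 ≡ 56. So 44^33 ≡ 56 (mod 59).
Hence f⁻¹(44) = 56.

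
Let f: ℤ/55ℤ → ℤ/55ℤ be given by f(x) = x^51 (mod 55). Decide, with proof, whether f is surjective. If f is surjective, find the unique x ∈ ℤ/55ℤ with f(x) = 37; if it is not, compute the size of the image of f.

Computing x^51 mod 55 for each x (by repeated squaring, reducing mod 55 at every step), the values f(0), f(1), …, f(54) are: 0, 1, 13, 47, 4, 5, 6, 18, 52, 9, 10, 11, 23, 2, 14, 15, 16, 28, 7, 19, 20, 21, 33, 12, 24, 25, 26, 38, 17, 29, 30, 31, 43, 22, 34, 35, 36, 48, 27, 39, 40, 41, 53, 32, 44, 45, 46, 3, 37, 49, 50, 51, 8, 42, 54.
Every element of ℤ/55ℤ appears exactly once in this list, so f is a bijection, and in particular surjective.
Since f is surjective, we read off the preimage of 37 from the same table: f(48) = 37, so f⁻¹(37) = 48.

48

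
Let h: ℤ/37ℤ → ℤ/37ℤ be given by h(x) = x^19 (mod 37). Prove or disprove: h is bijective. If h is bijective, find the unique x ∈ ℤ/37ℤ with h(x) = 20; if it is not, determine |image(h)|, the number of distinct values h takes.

Since 37 is prime, the nonzero elements of ℤ/37ℤ form a cyclic group of order 36.
As gcd(19, 36) = 1, raising to the 19th power is a bijection on this group: if a^19 ≡ b^19 then (ab^{−1})^19 = 1, and the only element of order dividing gcd(19, 36) = 1 is 1, so a = b.
With h(0) = 0 this makes h injective on all of ℤ/37ℤ, hence bijective (finite equal-size domain and codomain). In particular h is bijective.
Since h is bijective, we find the preimage of 20. The inverse of x ↦ x^19 on (ℤ/37ℤ)^× is x ↦ x^19, because 19·19 = 361 = 10·36 + 1 ≡ 1 (mod 36) and x^{36} = 1 for x ≠ 0 (Fermat). So h⁻¹(20) = 20^19 mod 37.
Repeated squaring mod 37: 20^1 ≡ 20, 20^2 ≡ 20² = 400 ≡ 30, 20^4 ≡ 30² = 900 ≡ 12, 20^8 ≡ 12² = 144 ≡ 33, 20^16 ≡ 33² = 1089 ≡ 16. Since 19 = 16 + 2 + 1, 20^19 ≡ 16·30·20: 16·30 = 480 ≡ 36, then 36·20 = 720 ≡ 17. So 20^19 ≡ 17 (mod 37).
Hence h⁻¹(20) = 17.

17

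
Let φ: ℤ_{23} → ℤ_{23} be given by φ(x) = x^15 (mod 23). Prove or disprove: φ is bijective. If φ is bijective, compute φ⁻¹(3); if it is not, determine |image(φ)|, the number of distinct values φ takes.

Since 23 is prime, the nonzero elements of ℤ_{23} form a cyclic group of order 22.
As gcd(15, 22) = 1, raising to the 15th power is a bijection on this group: if u^15 ≡ v^15 then (uv^{−1})^15 = 1, and the only element of order dividing gcd(15, 22) = 1 is 1, so u = v.
With φ(0) = 0 this makes φ injective on all of ℤ_{23}, hence bijective (finite equal-size domain and codomain). In particular φ is bijective.
Since φ is bijective, we find the preimage of 3. The inverse of x ↦ x^15 on (ℤ_{23})^× is x ↦ x^3, because 15·3 = 45 = 2·22 + 1 ≡ 1 (mod 22) and x^{22} = 1 for x ≠ 0 (Fermat). So φ⁻¹(3) = 3^3 mod 23.
Repeated squaring mod 23: 3^1 ≡ 3, 3^2 ≡ 3² = 9. Since 3 = 2 + 1, 3^3 ≡ 9·3: 9·3 = 27 ≡ 4. So 3^3 ≡ 4 (mod 23).
Hence φ⁻¹(3) = 4.

4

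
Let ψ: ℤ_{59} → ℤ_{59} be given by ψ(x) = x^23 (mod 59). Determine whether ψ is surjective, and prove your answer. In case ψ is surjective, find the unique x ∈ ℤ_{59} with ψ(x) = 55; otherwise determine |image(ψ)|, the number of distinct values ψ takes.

Since 59 is prime, the nonzero elements of ℤ_{59} form a cyclic group of order 58.
As gcd(23, 58) = 1, raising to the 23rd power is a bijection on this group: if a^23 ≡ b^23 then (ab^{−1})^23 = 1, and the only element of order dividing gcd(23, 58) = 1 is 1, so a = b.
With ψ(0) = 0 this makes ψ injective on all of ℤ_{59}, hence bijective (finite equal-size domain and codomain). In particular ψ is surjective.
Since ψ is surjective, we find the preimage of 55. The inverse of x ↦ x^23 on (ℤ_{59})^× is x ↦ x^53, because 23·53 = 1219 = 21·58 + 1 ≡ 1 (mod 58) and x^{58} = 1 for x ≠ 0 (Fermat). So ψ⁻¹(55) = 55^53 mod 59.
Repeated squaring mod 59: 55^1 ≡ 55, 55^2 ≡ 55² = 3025 ≡ 16, 55^4 ≡ 16² = 256 ≡ 20, 55^8 ≡ 20² = 400 ≡ 46, 55^16 ≡ 46² = 2116 ≡ 51, 55^32 ≡ 51² = 2601 ≡ 5. Since 53 = 32 + 16 + 4 + 1, 55^53 ≡ 5·51·20·55: 5·51 = 255 ≡ 19, then 19·20 = 380 ≡ 26, then 26·55 = 1430 ≡ 14. So 55^53 ≡ 14 (mod 59).
Hence ψ⁻¹(55) = 14.

14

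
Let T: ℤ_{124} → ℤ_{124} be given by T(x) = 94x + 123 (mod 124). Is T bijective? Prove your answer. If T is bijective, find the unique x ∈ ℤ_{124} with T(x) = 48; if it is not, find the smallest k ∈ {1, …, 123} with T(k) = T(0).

62

Recall: injectivity means: for all x_1, x_2 in the domain, T(x_1) = T(x_2) implies x_1 = x_2.
We have gcd(94, 124) = 2 > 1. Taking x_1 = 0 and x_2 = 62: T(0) = 123 and T(62) = 94·62 + 123 = 5951 ≡ 123 (mod 124).
So T(0) = T(62) while 0 ≠ 62, so T is not injective, hence not bijective.
Since T is not bijective, we find the least positive k with T(k) = T(0): this means 94k ≡ 0 (mod 124), i.e. 124 ∣ 94k. Since gcd(94, 124) = 2, dividing through by 2 this holds exactly when 62 ∣ 47k, and as gcd(47, 62) = 1, exactly when 62 ∣ k.
The smallest positive such k is 62.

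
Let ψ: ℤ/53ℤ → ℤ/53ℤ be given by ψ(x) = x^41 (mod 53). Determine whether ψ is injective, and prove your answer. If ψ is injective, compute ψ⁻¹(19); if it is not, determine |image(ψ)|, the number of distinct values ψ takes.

26

Since 53 is prime, the nonzero elements of ℤ/53ℤ form a cyclic group of order 52.
As gcd(41, 52) = 1, raising to the 41st power is a bijection on this group: if u^41 ≡ v^41 then (uv^{−1})^41 = 1, and the only element of order dividing gcd(41, 52) = 1 is 1, so u = v.
With ψ(0) = 0 this makes ψ injective on all of ℤ/53ℤ, hence bijective (finite equal-size domain and codomain). In particular ψ is injective.
Since ψ is injective, we find the preimage of 19. The inverse of x ↦ x^41 on (ℤ/53ℤ)^× is x ↦ x^33, because 41·33 = 1353 = 26·52 + 1 ≡ 1 (mod 52) and x^{52} = 1 for x ≠ 0 (Fermat). So ψ⁻¹(19) = 19^33 mod 53.
Repeated squaring mod 53: 19^1 ≡ 19, 19^2 ≡ 19² = 361 ≡ 43, 19^4 ≡ 43² = 1849 ≡ 47, 19^8 ≡ 47² = 2209 ≡ 36, 19^16 ≡ 36² = 1296 ≡ 24, 19^32 ≡ 24² = 576 ≡ 46. Since 33 = 32 + 1, 19^33 ≡ 46·19: 46·19 = 874 ≡ 26. So 19^33 ≡ 26 (mod 53).
Hence ψ⁻¹(19) = 26.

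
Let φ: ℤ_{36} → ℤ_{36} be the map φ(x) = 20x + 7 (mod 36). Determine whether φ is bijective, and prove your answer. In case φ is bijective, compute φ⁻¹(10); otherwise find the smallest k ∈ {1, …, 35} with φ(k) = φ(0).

9

We have gcd(20, 36) = 4 > 1. Taking s = 0 and t = 9: φ(0) = 7 and φ(9) = 20·9 + 7 = 187 ≡ 7 (mod 36).
So φ(0) = φ(9) while 0 ≠ 9, thus φ is not injective, hence not bijective.
Since φ is not bijective, we find the least positive k with φ(k) = φ(0): this means 20k ≡ 0 (mod 36), i.e. 36 ∣ 20k. Since gcd(20, 36) = 4, dividing through by 4 this holds exactly when 9 ∣ 5k, and as gcd(5, 9) = 1, exactly when 9 ∣ k.
The smallest positive such k is 9.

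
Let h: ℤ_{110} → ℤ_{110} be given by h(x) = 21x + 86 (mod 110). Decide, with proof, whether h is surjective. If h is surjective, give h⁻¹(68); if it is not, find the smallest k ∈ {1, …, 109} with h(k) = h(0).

Since gcd(21, 110) = 1, 21 is invertible modulo 110. Euclid's algorithm: 110 = 5·21 + 5, 21 = 4·5 + 1; back-substituting gives 1 = 21·21 − 4·110, so 21⁻¹ ≡ 21 (mod 110).
Then y ↦ 21(y − 86) is a two-sided inverse to h, so every y ∈ ℤ_{110} has a preimage.
Thus h is surjective.
Since h is surjective, we compute h⁻¹(68): solve 21x + 86 ≡ 68 (mod 110), i.e. 21x ≡ 92 (mod 110).
Multiplying by 21⁻¹ = 21 gives x ≡ 21·92 = 1932 = 17·110 + 62 ≡ 62 (mod 110).
Check: h(62) = 21·62 + 86 = 1388 = 12·110 + 68 ≡ 68 (mod 110).

62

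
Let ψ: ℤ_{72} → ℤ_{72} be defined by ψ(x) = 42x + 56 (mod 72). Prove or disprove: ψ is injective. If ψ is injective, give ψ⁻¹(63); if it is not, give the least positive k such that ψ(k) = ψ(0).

Recall that injectivity means: for all x_1, x_2 in the domain, ψ(x_1) = ψ(x_2) implies x_1 = x_2.
We have gcd(42, 72) = 6 > 1. Taking x_1 = 0 and x_2 = 12: ψ(0) = 56 and ψ(12) = 42·12 + 56 = 560 ≡ 56 (mod 72).
So ψ(0) = ψ(12) while 0 ≠ 12, hence ψ is not injective.
Since ψ is not injective, we find the least positive k with ψ(k) = ψ(0): this means 42k ≡ 0 (mod 72), i.e. 72 ∣ 42k. Since gcd(42, 72) = 6, dividing through by 6 this holds exactly when 12 ∣ 7k, and as gcd(7, 12) = 1, exactly when 12 ∣ k.
The smallest positive such k is 12.

12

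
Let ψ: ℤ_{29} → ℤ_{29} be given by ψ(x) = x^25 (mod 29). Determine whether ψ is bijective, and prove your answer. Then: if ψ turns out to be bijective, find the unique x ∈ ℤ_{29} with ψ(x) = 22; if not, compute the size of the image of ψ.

9

Since 29 is prime, the nonzero elements of ℤ_{29} form a cyclic group of order 28.
As gcd(25, 28) = 1, raising to the 25th power is a bijection on this group: if x_1^25 ≡ x_2^25 then (x_1x_2^{−1})^25 = 1, and the only element of order dividing gcd(25, 28) = 1 is 1, so x_1 = x_2.
With ψ(0) = 0 this makes ψ injective on all of ℤ_{29}, hence bijective (finite equal-size domain and codomain). In particular ψ is bijective.
Since ψ is bijective, we find the preimage of 22. The inverse of x ↦ x^25 on (ℤ_{29})^× is x ↦ x^9, because 25·9 = 225 = 8·28 + 1 ≡ 1 (mod 28) and x^{28} = 1 for x ≠ 0 (Fermat). So ψ⁻¹(22) = 22^9 mod 29.
Repeated squaring mod 29: 22^1 ≡ 22, 22^2 ≡ 22² = 484 ≡ 20, 22^4 ≡ 20² = 400 ≡ 23, 22^8 ≡ 23² = 529 ≡ 7. Since 9 = 8 + 1, 22^9 ≡ 7·22: 7·22 = 154 ≡ 9. So 22^9 ≡ 9 (mod 29).
Hence ψ⁻¹(22) = 9.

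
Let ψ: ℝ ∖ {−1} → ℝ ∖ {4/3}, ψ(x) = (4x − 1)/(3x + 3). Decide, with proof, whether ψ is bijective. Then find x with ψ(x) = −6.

-17/22

Suppose ψ(s) = ψ(t). Cross-multiplying: (4s − 1)(3t + 3) = (4t − 1)(3s + 3).
Expanding both sides and cancelling the symmetric terms leaves 15·(s − t) = 0. Since 15 ≠ 0, s = t. Thus ψ is injective.
For any y ≠ 4/3, solving y(3x + 3) = 4x − 1 for x gives a well-defined x ≠ −1. So ψ is surjective.
Thus ψ is bijective.
Solving ψ(x) = −6: cross-multiplying gives 4x − 1 = −6(3x + 3), which rearranges to 22x = −17, so x = −17/22.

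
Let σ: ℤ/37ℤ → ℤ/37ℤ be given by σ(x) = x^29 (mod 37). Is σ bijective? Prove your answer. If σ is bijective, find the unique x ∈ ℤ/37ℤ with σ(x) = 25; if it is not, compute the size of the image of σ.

30

Since 37 is prime, the nonzero elements of ℤ/37ℤ form a cyclic group of order 36.
As gcd(29, 36) = 1, raising to the 29th power is a bijection on this group: if u^29 ≡ v^29 then (uv^{−1})^29 = 1, and the only element of order dividing gcd(29, 36) = 1 is 1, so u = v.
With σ(0) = 0 this makes σ injective on all of ℤ/37ℤ, hence bijective (finite equal-size domain and codomain). In particular σ is bijective.
Since σ is bijective, we find the preimage of 25. The inverse of x ↦ x^29 on (ℤ/37ℤ)^× is x ↦ x^5, because 29·5 = 145 = 4·36 + 1 ≡ 1 (mod 36) and x^{36} = 1 for x ≠ 0 (Fermat). So σ⁻¹(25) = 25^5 mod 37.
Repeated squaring mod 37: 25^1 ≡ 25, 25^2 ≡ 25² = 625 ≡ 33, 25^4 ≡ 33² = 1089 ≡ 16. Since 5 = 4 + 1, 25^5 ≡ 16·25: 16·25 = 400 ≡ 30. So 25^5 ≡ 30 (mod 37).
Hence σ⁻¹(25) = 30.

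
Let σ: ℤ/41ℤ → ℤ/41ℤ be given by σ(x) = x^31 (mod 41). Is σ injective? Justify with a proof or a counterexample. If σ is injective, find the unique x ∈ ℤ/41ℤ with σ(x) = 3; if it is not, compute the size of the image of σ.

Since 41 is prime, the nonzero elements of ℤ/41ℤ form a cyclic group of order 40.
As gcd(31, 40) = 1, raising to the 31st power is a bijection on this group: if u^31 ≡ v^31 then (uv^{−1})^31 = 1, and the only element of order dividing gcd(31, 40) = 1 is 1, so u = v.
With σ(0) = 0 this makes σ injective on all of ℤ/41ℤ, hence bijective (finite equal-size domain and codomain). In particular σ is injective.
Since σ is injective, we find the preimage of 3. The inverse of x ↦ x^31 on (ℤ/41ℤ)^× is x ↦ x^31, because 31·31 = 961 = 24·40 + 1 ≡ 1 (mod 40) and x^{40} = 1 for x ≠ 0 (Fermat). So σ⁻¹(3) = 3^31 mod 41.
Repeated squaring mod 41: 3^1 ≡ 3, 3^2 ≡ 3² = 9, 3^4 ≡ 9² = 81 ≡ 40, 3^8 ≡ 40² = 1600 ≡ 1, 3^16 ≡ 1² = 1. Since 31 = 16 + 8 + 4 + 2 + 1, 3^31 ≡ 1·1·40·9·3: 1·1 = 1, then 1·40 = 40, then 40·9 = 360 ≡ 32, then 32·3 = 96 ≡ 14. So 3^31 ≡ 14 (mod 41).
Hence σ⁻¹(3) = 14.

14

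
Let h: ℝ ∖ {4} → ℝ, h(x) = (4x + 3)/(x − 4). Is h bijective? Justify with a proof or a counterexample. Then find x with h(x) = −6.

21/10

If h(x) = 4, cross-multiplying gives 1(4x + 3) = 4(x − 4), which simplifies to 3 = −16 — false.  So 4 has no preimage and h is not surjective.
Hence h is not bijective.
Solving h(x) = −6: cross-multiplying gives 4x + 3 = −6(x − 4), which rearranges to 10x = 21, so x = 21/10.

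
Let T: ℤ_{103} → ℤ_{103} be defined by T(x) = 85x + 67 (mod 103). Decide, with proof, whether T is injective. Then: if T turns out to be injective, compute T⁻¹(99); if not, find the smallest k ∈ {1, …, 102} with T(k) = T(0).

If T(u) = T(v), then 85u ≡ 85v (mod 103). Because gcd(85, 103) = 1, we may cancel 85 to get u ≡ v (mod 103).
So T is injective.
We now compute 85⁻¹ mod 103 explicitly. Euclid's algorithm: 103 = 1·85 + 18, 85 = 4·18 + 13, 18 = 1·13 + 5, 13 = 2·5 + 3, 5 = 1·3 + 2, 3 = 1·2 + 1; back-substituting gives 1 = 40·85 − 33·103, so 85⁻¹ ≡ 40 (mod 103).
Since T is injective, we find T⁻¹(99): we need 85x ≡ 99 − 67 ≡ 32 (mod 103). Using 85⁻¹ = 40: x ≡ 40·32 = 1280 = 12·103 + 44, so x = 44.
Check: T(44) = 85·44 + 67 = 3807 = 36·103 + 99 ≡ 99 (mod 103).

44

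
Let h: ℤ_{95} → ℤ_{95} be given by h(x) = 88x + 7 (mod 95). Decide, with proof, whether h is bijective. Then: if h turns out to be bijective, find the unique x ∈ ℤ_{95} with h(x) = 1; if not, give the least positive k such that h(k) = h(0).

28

Suppose h(s) = h(t) in ℤ_{95}. Then 88s + 7 ≡ 88t + 7 (mod 95), hence 88(s − t) ≡ 0 (mod 95).
Since gcd(88, 95) = 1, 88 is invertible modulo 95, hence s − t ≡ 0 (mod 95), i.e. s = t.
We now compute 88⁻¹ mod 95 explicitly. Euclid's algorithm: 95 = 1·88 + 7, 88 = 12·7 + 4, 7 = 1·4 + 3, 4 = 1·3 + 1; back-substituting gives 1 = 27·88 − 25·95, so 88⁻¹ ≡ 27 (mod 95).
Then y ↦ 27(y − 7) is a two-sided inverse to h, so every y ∈ ℤ_{95} has a preimage.
So h is bijective.
Since h is bijective, we find h⁻¹(1): we need 88x ≡ 1 − 7 ≡ 89 (mod 95). Using 88⁻¹ = 27: x ≡ 27·89 = 2403 = 25·95 + 28, so x = 28.
Check: h(28) = 88·28 + 7 = 2471 = 26·95 + 1 ≡ 1 (mod 95).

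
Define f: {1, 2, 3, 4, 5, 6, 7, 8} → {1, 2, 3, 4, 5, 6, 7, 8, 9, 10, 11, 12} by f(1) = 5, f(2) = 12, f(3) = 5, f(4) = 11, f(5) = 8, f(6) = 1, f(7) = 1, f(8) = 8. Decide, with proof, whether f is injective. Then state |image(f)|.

f(1) = 5 = f(3) with 1 ≠ 3, so f is not injective.
The image of f is {1, 5, 8, 11, 12}, which has 5 elements.

5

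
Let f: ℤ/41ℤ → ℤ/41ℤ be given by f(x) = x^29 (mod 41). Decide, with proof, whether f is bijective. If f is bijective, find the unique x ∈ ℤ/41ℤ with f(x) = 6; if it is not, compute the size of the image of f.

22

Since 41 is prime, the nonzero elements of ℤ/41ℤ form a cyclic group of order 40.
As gcd(29, 40) = 1, raising to the 29th power is a bijection on this group: if a^29 ≡ b^29 then (ab^{−1})^29 = 1, and the only element of order dividing gcd(29, 40) = 1 is 1, so a = b.
With f(0) = 0 this makes f injective on all of ℤ/41ℤ, hence bijective (finite equal-size domain and codomain). In particular f is bijective.
Since f is bijective, we find the preimage of 6. The inverse of x ↦ x^29 on (ℤ/41ℤ)^× is x ↦ x^29, because 29·29 = 841 = 21·40 + 1 ≡ 1 (mod 40) and x^{40} = 1 for x ≠ 0 (Fermat). So f⁻¹(6) = 6^29 mod 41.
Repeated squaring mod 41: 6^1 ≡ 6, 6^2 ≡ 6² = 36, 6^4 ≡ 36² = 1296 ≡ 25, 6^8 ≡ 25² = 625 ≡ 10, 6^16 ≡ 10² = 100 ≡ 18. Since 29 = 16 + 8 + 4 + 1, 6^29 ≡ 18·10·25·6: 18·10 = 180 ≡ 16, then 16·25 = 400 ≡ 31, then 31·6 = 186 ≡ 22. So 6^29 ≡ 22 (mod 41).
Hence f⁻¹(6) = 22.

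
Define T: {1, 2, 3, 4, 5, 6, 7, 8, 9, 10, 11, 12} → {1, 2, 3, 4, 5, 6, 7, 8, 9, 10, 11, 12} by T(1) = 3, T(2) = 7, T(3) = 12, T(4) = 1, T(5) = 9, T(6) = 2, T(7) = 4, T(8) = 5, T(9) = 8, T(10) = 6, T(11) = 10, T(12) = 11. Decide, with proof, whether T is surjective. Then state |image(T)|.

12

Every element of the codomain has a preimage: 1 = T(4), 2 = T(6), 3 = T(1), 4 = T(7), 5 = T(8), 6 = T(10), 7 = T(2), 8 = T(9), 9 = T(5), 10 = T(11), 11 = T(12), 12 = T(3).
So T is surjective.
The image of T is {1, 2, 3, 4, 5, 6, 7, 8, 9, 10, 11, 12}, which has 12 elements.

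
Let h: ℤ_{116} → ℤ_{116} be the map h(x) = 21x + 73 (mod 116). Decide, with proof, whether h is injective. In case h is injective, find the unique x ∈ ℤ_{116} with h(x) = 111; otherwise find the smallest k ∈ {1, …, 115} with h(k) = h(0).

Recall that h is injective if h(x_1) = h(x_2) implies x_1 = x_2.
If h(x_1) = h(x_2), then 21x_1 ≡ 21x_2 (mod 116). Because gcd(21, 116) = 1, we may cancel 21 to get x_1 ≡ x_2 (mod 116).
So h is injective.
We now compute 21⁻¹ mod 116 explicitly. Euclid's algorithm: 116 = 5·21 + 11, 21 = 1·11 + 10, 11 = 1·10 + 1; back-substituting gives 1 = 105·21 − 19·116, so 21⁻¹ ≡ 105 (mod 116).
Since h is injective, we compute h⁻¹(111): solve 21x + 73 ≡ 111 (mod 116), i.e. 21x ≡ 38 (mod 116).
Multiplying by 21⁻¹ = 105 gives x ≡ 105·38 = 3990 = 34·116 + 46 ≡ 46 (mod 116).
Check: h(46) = 21·46 + 73 = 1039 = 8·116 + 111 ≡ 111 (mod 116).

46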